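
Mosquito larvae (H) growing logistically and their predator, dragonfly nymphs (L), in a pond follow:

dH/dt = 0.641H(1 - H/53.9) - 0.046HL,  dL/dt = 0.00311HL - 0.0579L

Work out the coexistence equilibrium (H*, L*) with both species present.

From dL/dt = 0 with L > 0: 0.00311H* = 0.0579, so H* = 18.6.
Substitute into dH/dt = 0: 0.641(1 - 18.6/53.9) = 0.046L*.
The bracket is 0.655, giving L* = 0.42/0.046 = 9.12.

H* ≈ 18.6, L* ≈ 9.12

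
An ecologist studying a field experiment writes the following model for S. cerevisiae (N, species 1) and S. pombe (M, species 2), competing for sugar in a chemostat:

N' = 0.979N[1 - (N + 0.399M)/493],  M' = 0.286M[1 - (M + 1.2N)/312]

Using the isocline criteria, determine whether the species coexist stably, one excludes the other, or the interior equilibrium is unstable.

species 1 excludes species 2

Compare the nullcline intercepts: K1/α12 = 493/0.399 = 1240 > K2 = 312; K2/α21 = 312/1.2 = 260 < K1 = 493.
Since the inequalities point opposite ways, species 1 can invade but species 2 cannot.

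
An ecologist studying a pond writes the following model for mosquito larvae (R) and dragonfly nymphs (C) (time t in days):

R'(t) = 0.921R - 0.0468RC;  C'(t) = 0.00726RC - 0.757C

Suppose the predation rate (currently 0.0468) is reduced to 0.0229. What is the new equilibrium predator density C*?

At the interior fixed point, setting dR/dt = 0 with R > 0 fixes C* = (prey growth rate)/(RC coefficient) — independent of the other coefficients.
With the change, C* = 0.921/0.0229 = 40.2; it rises from 19.7.

C* ≈ 40.2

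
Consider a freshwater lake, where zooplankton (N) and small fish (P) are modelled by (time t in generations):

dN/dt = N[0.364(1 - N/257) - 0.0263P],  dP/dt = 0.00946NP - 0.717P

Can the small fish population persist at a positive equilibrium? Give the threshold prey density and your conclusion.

The predator equation gives dP/dt > 0 only when N > 0.717/0.00946 = 75.8.
Without the predator, N → K = 257. Since 257 > 75.8, the predator can invade and persist.

Threshold N = 75.8; K > 75.8, so yes, the predator persists.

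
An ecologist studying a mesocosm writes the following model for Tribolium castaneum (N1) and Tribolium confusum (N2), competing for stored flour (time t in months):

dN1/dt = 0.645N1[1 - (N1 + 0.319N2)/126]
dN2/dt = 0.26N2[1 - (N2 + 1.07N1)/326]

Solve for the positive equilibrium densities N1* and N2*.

Setting both brackets to zero gives the nullclines N1 + 0.319N2 = 126 and 1.07N1 + N2 = 326.
Substituting N2 = 326 - 1.07N1 into the first: N1(1 - 0.319·1.07) = 126 - 0.319·326.
So N1* = 22/0.659 = 33.4, and then N2* = 326 - 1.07·33.4 = 290.

N1* ≈ 33.4, N2* ≈ 290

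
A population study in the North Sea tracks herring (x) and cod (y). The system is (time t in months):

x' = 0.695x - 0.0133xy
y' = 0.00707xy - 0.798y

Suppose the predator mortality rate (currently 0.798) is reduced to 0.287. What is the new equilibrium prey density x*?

At the interior fixed point, setting dy/dt = 0 with y > 0 fixes x* = (predator death rate)/(xy coefficient) — independent of the other coefficients.
With the change, x* = 0.287/0.00707 = 40.6; it falls from 113.

x* ≈ 40.6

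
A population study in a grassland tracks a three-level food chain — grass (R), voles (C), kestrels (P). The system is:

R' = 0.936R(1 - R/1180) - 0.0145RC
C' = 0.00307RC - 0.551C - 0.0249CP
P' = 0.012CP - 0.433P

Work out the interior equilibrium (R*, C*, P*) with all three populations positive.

From dP/dt = 0: 0.012C* = 0.433, so C* = 36.1.
From dR/dt = 0: 0.936(1 - R*/1180) = 0.0145·36.1, giving R* = 1180·(1 - 0.559) = 520.
From dC/dt = 0: 0.00307·520 - 0.551 = 0.0249P*, so P* = 1.05/0.0249 = 42.

R* ≈ 520, C* ≈ 36.1, P* ≈ 42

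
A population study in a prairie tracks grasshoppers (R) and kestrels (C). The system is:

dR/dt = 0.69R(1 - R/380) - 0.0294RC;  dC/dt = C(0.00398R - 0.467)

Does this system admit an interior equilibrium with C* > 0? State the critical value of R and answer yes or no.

Threshold R = 117; K > 117, so yes, the predator persists.

The predator equation gives dC/dt > 0 only when R > 0.467/0.00398 = 117.
Without the predator, R → K = 380. Since 380 > 117, the predator can invade and persist.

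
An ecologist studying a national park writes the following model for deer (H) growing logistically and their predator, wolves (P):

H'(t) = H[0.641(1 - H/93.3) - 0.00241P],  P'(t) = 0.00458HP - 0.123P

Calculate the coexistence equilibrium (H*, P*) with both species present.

From dP/dt = 0 with P > 0: 0.00458H* = 0.123, so H* = 26.9.
Substitute into dH/dt = 0: 0.641(1 - 26.9/93.3) = 0.00241P*.
The bracket is 0.712, giving P* = 0.456/0.00241 = 189.

H* ≈ 26.9, P* ≈ 189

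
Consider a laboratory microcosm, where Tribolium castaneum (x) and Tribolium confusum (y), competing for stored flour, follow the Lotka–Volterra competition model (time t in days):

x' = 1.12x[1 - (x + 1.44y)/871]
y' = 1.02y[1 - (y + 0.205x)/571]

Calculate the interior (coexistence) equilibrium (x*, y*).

Setting both brackets to zero gives the nullclines x + 1.44y = 871 and 0.205x + y = 571.
Substituting y = 571 - 0.205x into the first: x(1 - 1.44·0.205) = 871 - 1.44·571.
So x* = 48.8/0.705 = 69.2, and then y* = 571 - 0.205·69.2 = 557.

x* ≈ 69.2, y* ≈ 557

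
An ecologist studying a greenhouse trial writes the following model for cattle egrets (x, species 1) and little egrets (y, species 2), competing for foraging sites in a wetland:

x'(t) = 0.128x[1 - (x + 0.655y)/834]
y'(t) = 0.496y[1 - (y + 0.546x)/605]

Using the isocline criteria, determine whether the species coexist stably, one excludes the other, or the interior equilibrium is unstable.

Compare the nullcline intercepts: K1/α12 = 834/0.655 = 1270 > K2 = 605; K2/α21 = 605/0.546 = 1110 > K1 = 834.
Since both inequalities hold, each species can invade when rare, so the interior equilibrium is stable.

stable coexistence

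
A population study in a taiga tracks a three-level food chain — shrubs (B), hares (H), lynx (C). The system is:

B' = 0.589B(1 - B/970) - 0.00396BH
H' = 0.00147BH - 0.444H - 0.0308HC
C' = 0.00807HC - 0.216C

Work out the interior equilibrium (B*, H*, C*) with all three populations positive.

B* ≈ 795, H* ≈ 26.8, C* ≈ 23.5

From dC/dt = 0: 0.00807H* = 0.216, so H* = 26.8.
From dB/dt = 0: 0.589(1 - B*/970) = 0.00396·26.8, giving B* = 970·(1 - 0.18) = 795.
From dH/dt = 0: 0.00147·795 - 0.444 = 0.0308C*, so C* = 0.725/0.0308 = 23.5.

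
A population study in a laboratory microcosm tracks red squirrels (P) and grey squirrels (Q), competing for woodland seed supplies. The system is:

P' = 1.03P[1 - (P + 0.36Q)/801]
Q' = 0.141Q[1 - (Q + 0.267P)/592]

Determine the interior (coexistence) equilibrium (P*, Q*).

Setting both brackets to zero gives the nullclines P + 0.36Q = 801 and 0.267P + Q = 592.
Substituting Q = 592 - 0.267P into the first: P(1 - 0.36·0.267) = 801 - 0.36·592.
So P* = 588/0.904 = 650, and then Q* = 592 - 0.267·650 = 418.

P* ≈ 650, Q* ≈ 418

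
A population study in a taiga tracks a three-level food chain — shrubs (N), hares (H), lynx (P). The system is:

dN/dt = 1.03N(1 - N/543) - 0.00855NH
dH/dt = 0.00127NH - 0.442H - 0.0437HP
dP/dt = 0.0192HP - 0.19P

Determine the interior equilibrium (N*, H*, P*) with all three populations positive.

N* ≈ 498, H* ≈ 9.9, P* ≈ 4.37

From dP/dt = 0: 0.0192H* = 0.19, so H* = 9.9.
From dN/dt = 0: 1.03(1 - N*/543) = 0.00855·9.9, giving N* = 543·(1 - 0.0821) = 498.
From dH/dt = 0: 0.00127·498 - 0.442 = 0.0437P*, so P* = 0.191/0.0437 = 4.37.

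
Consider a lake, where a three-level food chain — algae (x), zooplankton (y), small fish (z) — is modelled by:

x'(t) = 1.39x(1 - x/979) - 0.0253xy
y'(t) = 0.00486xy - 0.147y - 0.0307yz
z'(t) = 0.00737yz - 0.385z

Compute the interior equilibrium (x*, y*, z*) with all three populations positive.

x* ≈ 48.1, y* ≈ 52.2, z* ≈ 2.83

From dz/dt = 0: 0.00737y* = 0.385, so y* = 52.2.
From dx/dt = 0: 1.39(1 - x*/979) = 0.0253·52.2, giving x* = 979·(1 - 0.951) = 48.1.
From dy/dt = 0: 0.00486·48.1 - 0.147 = 0.0307z*, so z* = 0.087/0.0307 = 2.83.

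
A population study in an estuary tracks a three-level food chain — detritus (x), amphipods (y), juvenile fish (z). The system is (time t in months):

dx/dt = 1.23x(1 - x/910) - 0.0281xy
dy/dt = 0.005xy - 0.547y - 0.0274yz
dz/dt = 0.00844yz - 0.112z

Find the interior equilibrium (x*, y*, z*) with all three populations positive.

x* ≈ 634, y* ≈ 13.3, z* ≈ 95.8

From dz/dt = 0: 0.00844y* = 0.112, so y* = 13.3.
From dx/dt = 0: 1.23(1 - x*/910) = 0.0281·13.3, giving x* = 910·(1 - 0.303) = 634.
From dy/dt = 0: 0.005·634 - 0.547 = 0.0274z*, so z* = 2.62/0.0274 = 95.8.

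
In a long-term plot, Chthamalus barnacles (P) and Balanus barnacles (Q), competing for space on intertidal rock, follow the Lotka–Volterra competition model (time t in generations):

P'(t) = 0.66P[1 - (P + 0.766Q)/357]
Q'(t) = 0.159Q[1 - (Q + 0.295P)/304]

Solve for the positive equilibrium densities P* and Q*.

Setting both brackets to zero gives the nullclines P + 0.766Q = 357 and 0.295P + Q = 304.
Substituting Q = 304 - 0.295P into the first: P(1 - 0.766·0.295) = 357 - 0.766·304.
So P* = 124/0.774 = 160, and then Q* = 304 - 0.295·160 = 257.

P* ≈ 160, Q* ≈ 257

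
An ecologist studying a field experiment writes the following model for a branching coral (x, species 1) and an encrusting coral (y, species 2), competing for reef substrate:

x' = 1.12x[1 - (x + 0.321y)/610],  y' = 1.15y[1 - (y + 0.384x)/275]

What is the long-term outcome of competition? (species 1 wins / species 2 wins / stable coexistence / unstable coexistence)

Compare the nullcline intercepts: K1/α12 = 610/0.321 = 1900 > K2 = 275; K2/α21 = 275/0.384 = 716 > K1 = 610.
Since both inequalities hold, each species can invade when rare, so the interior equilibrium is stable.

stable coexistence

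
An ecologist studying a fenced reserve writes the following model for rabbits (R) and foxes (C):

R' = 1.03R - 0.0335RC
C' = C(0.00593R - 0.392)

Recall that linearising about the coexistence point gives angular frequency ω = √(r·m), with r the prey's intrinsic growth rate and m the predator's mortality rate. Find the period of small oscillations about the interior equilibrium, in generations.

T ≈ 9.89 generations

Here r = 1.03 and m = 0.392, so r·m = 0.404.
ω = √0.404 = 0.635 per generation, hence T = 2π/ω ≈ 9.89 generations.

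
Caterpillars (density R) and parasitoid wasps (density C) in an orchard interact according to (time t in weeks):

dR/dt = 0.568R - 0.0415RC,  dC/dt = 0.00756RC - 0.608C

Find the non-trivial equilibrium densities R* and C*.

Set dC/dt = 0 with C > 0: 0.00756R - 0.608 = 0, so R* = 0.608/0.00756 = 80.4.
Set dR/dt = 0 with R > 0: 0.568 - 0.0415C = 0, so C* = 0.568/0.0415 = 13.7.

R* ≈ 80.4, C* ≈ 13.7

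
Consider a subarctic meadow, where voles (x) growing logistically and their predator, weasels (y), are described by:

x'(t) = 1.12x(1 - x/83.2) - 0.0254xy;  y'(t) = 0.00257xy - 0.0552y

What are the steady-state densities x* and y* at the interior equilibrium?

From dy/dt = 0 with y > 0: 0.00257x* = 0.0552, so x* = 21.5.
Substitute into dx/dt = 0: 1.12(1 - 21.5/83.2) = 0.0254y*.
The bracket is 0.742, giving y* = 0.831/0.0254 = 32.7.

x* ≈ 21.5, y* ≈ 32.7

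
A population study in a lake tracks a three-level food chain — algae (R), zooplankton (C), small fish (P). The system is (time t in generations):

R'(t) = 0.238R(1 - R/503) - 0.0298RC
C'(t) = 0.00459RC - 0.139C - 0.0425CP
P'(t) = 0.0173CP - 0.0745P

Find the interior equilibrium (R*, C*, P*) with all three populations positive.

From dP/dt = 0: 0.0173C* = 0.0745, so C* = 4.31.
From dR/dt = 0: 0.238(1 - R*/503) = 0.0298·4.31, giving R* = 503·(1 - 0.539) = 232.
From dC/dt = 0: 0.00459·232 - 0.139 = 0.0425P*, so P* = 0.925/0.0425 = 21.8.

R* ≈ 232, C* ≈ 4.31, P* ≈ 21.8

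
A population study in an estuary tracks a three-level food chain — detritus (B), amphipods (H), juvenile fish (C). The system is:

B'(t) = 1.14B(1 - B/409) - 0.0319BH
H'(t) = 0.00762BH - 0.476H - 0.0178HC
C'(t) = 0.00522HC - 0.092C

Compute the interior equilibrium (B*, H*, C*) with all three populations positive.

From dC/dt = 0: 0.00522H* = 0.092, so H* = 17.6.
From dB/dt = 0: 1.14(1 - B*/409) = 0.0319·17.6, giving B* = 409·(1 - 0.493) = 207.
From dH/dt = 0: 0.00762·207 - 0.476 = 0.0178C*, so C* = 1.1/0.0178 = 62.

B* ≈ 207, H* ≈ 17.6, C* ≈ 62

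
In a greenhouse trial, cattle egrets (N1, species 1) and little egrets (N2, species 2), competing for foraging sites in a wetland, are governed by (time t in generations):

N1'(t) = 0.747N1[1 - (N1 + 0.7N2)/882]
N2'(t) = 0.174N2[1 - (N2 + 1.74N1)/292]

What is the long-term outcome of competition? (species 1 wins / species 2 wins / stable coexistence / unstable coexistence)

species 1 excludes species 2

Compare the nullcline intercepts: K1/α12 = 882/0.7 = 1260 > K2 = 292; K2/α21 = 292/1.74 = 168 < K1 = 882.
Since the inequalities point opposite ways, species 1 can invade but species 2 cannot.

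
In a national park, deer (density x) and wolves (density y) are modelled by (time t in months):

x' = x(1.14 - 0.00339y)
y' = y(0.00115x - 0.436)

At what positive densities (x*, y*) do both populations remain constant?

x* ≈ 379, y* ≈ 336

Set dy/dt = 0 with y > 0: 0.00115x - 0.436 = 0, so x* = 0.436/0.00115 = 379.
Set dx/dt = 0 with x > 0: 1.14 - 0.00339y = 0, so y* = 1.14/0.00339 = 336.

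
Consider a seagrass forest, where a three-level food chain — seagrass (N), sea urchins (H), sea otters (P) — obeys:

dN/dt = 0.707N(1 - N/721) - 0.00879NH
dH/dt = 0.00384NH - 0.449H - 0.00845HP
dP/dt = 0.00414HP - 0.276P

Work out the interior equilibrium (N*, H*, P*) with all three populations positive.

N* ≈ 123, H* ≈ 66.7, P* ≈ 2.94

From dP/dt = 0: 0.00414H* = 0.276, so H* = 66.7.
From dN/dt = 0: 0.707(1 - N*/721) = 0.00879·66.7, giving N* = 721·(1 - 0.829) = 123.
From dH/dt = 0: 0.00384·123 - 0.449 = 0.00845P*, so P* = 0.0248/0.00845 = 2.94.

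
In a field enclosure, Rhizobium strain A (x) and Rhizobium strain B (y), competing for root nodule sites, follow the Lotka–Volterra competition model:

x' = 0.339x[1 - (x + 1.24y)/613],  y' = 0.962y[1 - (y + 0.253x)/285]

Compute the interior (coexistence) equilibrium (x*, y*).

x* ≈ 378, y* ≈ 189

Setting both brackets to zero gives the nullclines x + 1.24y = 613 and 0.253x + y = 285.
Substituting y = 285 - 0.253x into the first: x(1 - 1.24·0.253) = 613 - 1.24·285.
So x* = 260/0.686 = 378, and then y* = 285 - 0.253·378 = 189.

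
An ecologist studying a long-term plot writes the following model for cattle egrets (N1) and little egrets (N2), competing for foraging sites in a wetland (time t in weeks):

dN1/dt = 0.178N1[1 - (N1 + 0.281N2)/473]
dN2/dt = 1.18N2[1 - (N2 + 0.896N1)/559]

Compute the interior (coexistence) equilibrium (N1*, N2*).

Setting both brackets to zero gives the nullclines N1 + 0.281N2 = 473 and 0.896N1 + N2 = 559.
Substituting N2 = 559 - 0.896N1 into the first: N1(1 - 0.281·0.896) = 473 - 0.281·559.
So N1* = 316/0.748 = 422, and then N2* = 559 - 0.896·422 = 181.

N1* ≈ 422, N2* ≈ 181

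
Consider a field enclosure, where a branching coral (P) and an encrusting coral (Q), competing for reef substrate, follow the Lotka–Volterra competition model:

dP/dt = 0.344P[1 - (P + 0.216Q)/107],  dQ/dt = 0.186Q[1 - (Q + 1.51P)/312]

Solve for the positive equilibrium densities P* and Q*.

Setting both brackets to zero gives the nullclines P + 0.216Q = 107 and 1.51P + Q = 312.
Substituting Q = 312 - 1.51P into the first: P(1 - 0.216·1.51) = 107 - 0.216·312.
So P* = 39.6/0.674 = 58.8, and then Q* = 312 - 1.51·58.8 = 223.

P* ≈ 58.8, Q* ≈ 223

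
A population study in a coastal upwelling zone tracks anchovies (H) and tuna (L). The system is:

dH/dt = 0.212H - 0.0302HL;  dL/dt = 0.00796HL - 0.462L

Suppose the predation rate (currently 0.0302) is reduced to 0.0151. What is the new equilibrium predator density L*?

L* ≈ 14

At the interior fixed point, setting dH/dt = 0 with H > 0 fixes L* = (prey growth rate)/(HL coefficient) — independent of the other coefficients.
With the change, L* = 0.212/0.0151 = 14; it rises from 7.02.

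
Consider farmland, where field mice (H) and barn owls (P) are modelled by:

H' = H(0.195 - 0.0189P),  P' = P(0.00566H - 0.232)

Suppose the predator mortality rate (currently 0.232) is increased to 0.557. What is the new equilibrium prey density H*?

H* ≈ 98.4

At the interior fixed point, setting dP/dt = 0 with P > 0 fixes H* = (predator death rate)/(HP coefficient) — independent of the other coefficients.
With the change, H* = 0.557/0.00566 = 98.4; it rises from 41.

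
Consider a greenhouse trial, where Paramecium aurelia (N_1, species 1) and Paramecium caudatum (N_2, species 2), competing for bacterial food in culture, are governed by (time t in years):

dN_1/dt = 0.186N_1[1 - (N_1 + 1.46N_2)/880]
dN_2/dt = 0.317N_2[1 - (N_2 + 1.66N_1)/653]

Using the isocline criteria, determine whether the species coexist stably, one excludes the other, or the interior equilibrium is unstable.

unstable coexistence (outcome depends on initial conditions)

Compare the nullcline intercepts: K1/α12 = 880/1.46 = 603 < K2 = 653; K2/α21 = 653/1.66 = 393 < K1 = 880.
Since both are reversed, neither can invade when rare; the interior point is a saddle.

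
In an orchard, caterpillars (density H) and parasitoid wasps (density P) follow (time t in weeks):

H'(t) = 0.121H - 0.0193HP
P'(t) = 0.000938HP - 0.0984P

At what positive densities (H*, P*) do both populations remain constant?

Set dP/dt = 0 with P > 0: 0.000938H - 0.0984 = 0, so H* = 0.0984/0.000938 = 105.
Set dH/dt = 0 with H > 0: 0.121 - 0.0193P = 0, so P* = 0.121/0.0193 = 6.27.

H* ≈ 105, P* ≈ 6.27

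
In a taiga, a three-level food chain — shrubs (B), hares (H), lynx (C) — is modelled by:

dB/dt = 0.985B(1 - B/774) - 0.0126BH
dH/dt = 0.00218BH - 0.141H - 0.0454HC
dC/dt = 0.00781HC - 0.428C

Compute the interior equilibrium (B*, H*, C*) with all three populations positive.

From dC/dt = 0: 0.00781H* = 0.428, so H* = 54.8.
From dB/dt = 0: 0.985(1 - B*/774) = 0.0126·54.8, giving B* = 774·(1 - 0.701) = 231.
From dH/dt = 0: 0.00218·231 - 0.141 = 0.0454C*, so C* = 0.363/0.0454 = 8.01.

B* ≈ 231, H* ≈ 54.8, C* ≈ 8.01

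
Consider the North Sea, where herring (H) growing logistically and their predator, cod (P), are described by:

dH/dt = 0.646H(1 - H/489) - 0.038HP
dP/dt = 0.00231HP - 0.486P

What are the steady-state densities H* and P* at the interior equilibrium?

H* ≈ 210, P* ≈ 9.69

From dP/dt = 0 with P > 0: 0.00231H* = 0.486, so H* = 210.
Substitute into dH/dt = 0: 0.646(1 - 210/489) = 0.038P*.
The bracket is 0.57, giving P* = 0.368/0.038 = 9.69.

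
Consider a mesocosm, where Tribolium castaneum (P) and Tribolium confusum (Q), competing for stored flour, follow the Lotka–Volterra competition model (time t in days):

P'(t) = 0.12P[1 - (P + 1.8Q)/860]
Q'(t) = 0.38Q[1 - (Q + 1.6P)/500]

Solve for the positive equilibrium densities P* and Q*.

Setting both brackets to zero gives the nullclines P + 1.8Q = 860 and 1.6P + Q = 500.
Substituting Q = 500 - 1.6P into the first: P(1 - 1.8·1.6) = 860 - 1.8·500.
So P* = -40/-1.88 = 21.3, and then Q* = 500 - 1.6·21.3 = 466.

P* ≈ 21.3, Q* ≈ 466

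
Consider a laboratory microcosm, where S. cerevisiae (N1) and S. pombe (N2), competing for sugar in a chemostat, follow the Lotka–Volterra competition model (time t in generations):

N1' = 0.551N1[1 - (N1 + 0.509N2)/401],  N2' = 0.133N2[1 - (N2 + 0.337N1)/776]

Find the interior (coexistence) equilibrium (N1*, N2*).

N1* ≈ 7.26, N2* ≈ 774

Setting both brackets to zero gives the nullclines N1 + 0.509N2 = 401 and 0.337N1 + N2 = 776.
Substituting N2 = 776 - 0.337N1 into the first: N1(1 - 0.509·0.337) = 401 - 0.509·776.
So N1* = 6.02/0.828 = 7.26, and then N2* = 776 - 0.337·7.26 = 774.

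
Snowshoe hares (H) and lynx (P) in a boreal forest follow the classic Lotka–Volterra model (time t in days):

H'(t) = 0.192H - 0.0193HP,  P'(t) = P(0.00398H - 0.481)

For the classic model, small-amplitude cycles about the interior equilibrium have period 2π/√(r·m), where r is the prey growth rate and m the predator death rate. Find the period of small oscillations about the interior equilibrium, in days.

Here r = 0.192 and m = 0.481, so r·m = 0.0924.
ω = √0.0924 = 0.304 per day, hence T = 2π/ω ≈ 20.7 days.

T ≈ 20.7 days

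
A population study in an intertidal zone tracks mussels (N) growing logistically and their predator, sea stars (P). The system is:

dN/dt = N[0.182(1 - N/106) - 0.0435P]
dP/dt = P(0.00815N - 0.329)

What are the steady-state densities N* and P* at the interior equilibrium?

N* ≈ 40.4, P* ≈ 2.59

From dP/dt = 0 with P > 0: 0.00815N* = 0.329, so N* = 40.4.
Substitute into dN/dt = 0: 0.182(1 - 40.4/106) = 0.0435P*.
The bracket is 0.619, giving P* = 0.113/0.0435 = 2.59.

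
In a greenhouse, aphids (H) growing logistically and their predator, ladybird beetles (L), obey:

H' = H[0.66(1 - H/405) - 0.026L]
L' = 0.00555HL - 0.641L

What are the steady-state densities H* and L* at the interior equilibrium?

H* ≈ 115, L* ≈ 18.1

From dL/dt = 0 with L > 0: 0.00555H* = 0.641, so H* = 115.
Substitute into dH/dt = 0: 0.66(1 - 115/405) = 0.026L*.
The bracket is 0.715, giving L* = 0.472/0.026 = 18.1.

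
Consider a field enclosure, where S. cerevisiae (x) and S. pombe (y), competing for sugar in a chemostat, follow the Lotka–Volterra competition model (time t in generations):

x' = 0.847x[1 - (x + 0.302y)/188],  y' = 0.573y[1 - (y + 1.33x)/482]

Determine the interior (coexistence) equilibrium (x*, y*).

x* ≈ 70.9, y* ≈ 388

Setting both brackets to zero gives the nullclines x + 0.302y = 188 and 1.33x + y = 482.
Substituting y = 482 - 1.33x into the first: x(1 - 0.302·1.33) = 188 - 0.302·482.
So x* = 42.4/0.598 = 70.9, and then y* = 482 - 1.33·70.9 = 388.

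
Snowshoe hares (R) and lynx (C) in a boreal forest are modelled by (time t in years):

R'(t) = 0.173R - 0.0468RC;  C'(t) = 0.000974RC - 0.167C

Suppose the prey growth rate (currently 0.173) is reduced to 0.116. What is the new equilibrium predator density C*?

C* ≈ 2.48

At the interior fixed point, setting dR/dt = 0 with R > 0 fixes C* = (prey growth rate)/(RC coefficient) — independent of the other coefficients.
With the change, C* = 0.116/0.0468 = 2.48; it falls from 3.7.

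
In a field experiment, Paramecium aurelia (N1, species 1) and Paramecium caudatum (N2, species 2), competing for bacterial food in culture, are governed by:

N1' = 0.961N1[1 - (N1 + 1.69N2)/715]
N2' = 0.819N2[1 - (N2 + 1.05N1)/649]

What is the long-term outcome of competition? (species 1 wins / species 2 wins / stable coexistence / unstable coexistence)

unstable coexistence (outcome depends on initial conditions)

Compare the nullcline intercepts: K1/α12 = 715/1.69 = 423 < K2 = 649; K2/α21 = 649/1.05 = 618 < K1 = 715.
Since both are reversed, neither can invade when rare; the interior point is a saddle.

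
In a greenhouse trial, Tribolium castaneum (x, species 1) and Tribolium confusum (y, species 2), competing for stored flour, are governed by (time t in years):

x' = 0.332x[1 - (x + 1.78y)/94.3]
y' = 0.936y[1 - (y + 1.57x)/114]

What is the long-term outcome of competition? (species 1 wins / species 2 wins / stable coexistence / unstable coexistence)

Compare the nullcline intercepts: K1/α12 = 94.3/1.78 = 53 < K2 = 114; K2/α21 = 114/1.57 = 72.6 < K1 = 94.3.
Since both are reversed, neither can invade when rare; the interior point is a saddle.

unstable coexistence (outcome depends on initial conditions)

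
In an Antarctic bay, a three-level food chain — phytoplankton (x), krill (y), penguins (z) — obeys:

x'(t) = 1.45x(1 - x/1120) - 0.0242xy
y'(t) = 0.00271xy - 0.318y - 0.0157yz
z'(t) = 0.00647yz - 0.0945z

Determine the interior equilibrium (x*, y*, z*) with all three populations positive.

x* ≈ 847, y* ≈ 14.6, z* ≈ 126

From dz/dt = 0: 0.00647y* = 0.0945, so y* = 14.6.
From dx/dt = 0: 1.45(1 - x*/1120) = 0.0242·14.6, giving x* = 1120·(1 - 0.244) = 847.
From dy/dt = 0: 0.00271·847 - 0.318 = 0.0157z*, so z* = 1.98/0.0157 = 126.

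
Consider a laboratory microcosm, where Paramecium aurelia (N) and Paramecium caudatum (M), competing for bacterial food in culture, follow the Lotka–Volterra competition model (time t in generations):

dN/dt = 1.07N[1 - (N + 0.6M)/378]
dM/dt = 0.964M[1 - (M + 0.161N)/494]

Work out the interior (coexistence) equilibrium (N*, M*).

Setting both brackets to zero gives the nullclines N + 0.6M = 378 and 0.161N + M = 494.
Substituting M = 494 - 0.161N into the first: N(1 - 0.6·0.161) = 378 - 0.6·494.
So N* = 81.6/0.903 = 90.3, and then M* = 494 - 0.161·90.3 = 479.

N* ≈ 90.3, M* ≈ 479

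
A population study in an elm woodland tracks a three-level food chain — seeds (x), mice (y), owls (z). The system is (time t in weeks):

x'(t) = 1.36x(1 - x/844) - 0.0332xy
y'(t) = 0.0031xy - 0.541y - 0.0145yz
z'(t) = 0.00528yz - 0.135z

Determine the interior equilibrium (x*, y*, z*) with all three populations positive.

From dz/dt = 0: 0.00528y* = 0.135, so y* = 25.6.
From dx/dt = 0: 1.36(1 - x*/844) = 0.0332·25.6, giving x* = 844·(1 - 0.624) = 317.
From dy/dt = 0: 0.0031·317 - 0.541 = 0.0145z*, so z* = 0.442/0.0145 = 30.5.

x* ≈ 317, y* ≈ 25.6, z* ≈ 30.5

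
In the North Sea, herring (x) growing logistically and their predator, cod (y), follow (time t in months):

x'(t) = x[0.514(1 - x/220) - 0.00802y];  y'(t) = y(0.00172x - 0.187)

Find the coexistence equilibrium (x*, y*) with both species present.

From dy/dt = 0 with y > 0: 0.00172x* = 0.187, so x* = 109.
Substitute into dx/dt = 0: 0.514(1 - 109/220) = 0.00802y*.
The bracket is 0.506, giving y* = 0.26/0.00802 = 32.4.

x* ≈ 109, y* ≈ 32.4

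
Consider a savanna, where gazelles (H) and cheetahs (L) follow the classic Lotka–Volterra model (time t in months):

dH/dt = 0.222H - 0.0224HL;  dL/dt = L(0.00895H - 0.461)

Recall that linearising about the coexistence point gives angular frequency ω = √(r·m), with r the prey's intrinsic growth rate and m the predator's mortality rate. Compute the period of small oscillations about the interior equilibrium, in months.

T ≈ 19.6 months

Here r = 0.222 and m = 0.461, so r·m = 0.102.
ω = √0.102 = 0.32 per month, hence T = 2π/ω ≈ 19.6 months.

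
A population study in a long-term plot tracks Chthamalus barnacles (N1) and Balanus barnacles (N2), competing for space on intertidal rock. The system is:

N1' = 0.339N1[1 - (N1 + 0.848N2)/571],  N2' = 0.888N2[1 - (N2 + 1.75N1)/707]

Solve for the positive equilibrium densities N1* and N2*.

Setting both brackets to zero gives the nullclines N1 + 0.848N2 = 571 and 1.75N1 + N2 = 707.
Substituting N2 = 707 - 1.75N1 into the first: N1(1 - 0.848·1.75) = 571 - 0.848·707.
So N1* = -28.5/-0.484 = 59, and then N2* = 707 - 1.75·59 = 604.

N1* ≈ 59, N2* ≈ 604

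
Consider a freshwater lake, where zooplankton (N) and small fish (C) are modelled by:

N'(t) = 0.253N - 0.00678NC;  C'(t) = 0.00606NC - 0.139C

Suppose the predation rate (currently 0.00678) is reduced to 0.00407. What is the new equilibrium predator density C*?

At the interior fixed point, setting dN/dt = 0 with N > 0 fixes C* = (prey growth rate)/(NC coefficient) — independent of the other coefficients.
With the change, C* = 0.253/0.00407 = 62.2; it rises from 37.3.

C* ≈ 62.2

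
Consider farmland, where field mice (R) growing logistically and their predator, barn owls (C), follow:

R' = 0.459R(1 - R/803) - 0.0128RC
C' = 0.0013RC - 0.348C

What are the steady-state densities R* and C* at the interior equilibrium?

R* ≈ 268, C* ≈ 23.9

From dC/dt = 0 with C > 0: 0.0013R* = 0.348, so R* = 268.
Substitute into dR/dt = 0: 0.459(1 - 268/803) = 0.0128C*.
The bracket is 0.667, giving C* = 0.306/0.0128 = 23.9.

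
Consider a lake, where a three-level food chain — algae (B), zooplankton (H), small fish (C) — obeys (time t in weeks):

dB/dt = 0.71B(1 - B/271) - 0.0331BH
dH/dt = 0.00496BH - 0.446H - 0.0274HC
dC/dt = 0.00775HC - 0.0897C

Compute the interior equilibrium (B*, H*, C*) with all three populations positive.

B* ≈ 125, H* ≈ 11.6, C* ≈ 6.31

From dC/dt = 0: 0.00775H* = 0.0897, so H* = 11.6.
From dB/dt = 0: 0.71(1 - B*/271) = 0.0331·11.6, giving B* = 271·(1 - 0.54) = 125.
From dH/dt = 0: 0.00496·125 - 0.446 = 0.0274C*, so C* = 0.173/0.0274 = 6.31.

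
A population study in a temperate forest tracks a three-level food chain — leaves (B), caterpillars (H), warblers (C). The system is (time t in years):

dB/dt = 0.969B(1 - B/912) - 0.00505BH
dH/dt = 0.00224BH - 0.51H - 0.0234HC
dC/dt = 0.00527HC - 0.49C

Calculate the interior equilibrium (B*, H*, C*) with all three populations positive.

B* ≈ 470, H* ≈ 93, C* ≈ 23.2

From dC/dt = 0: 0.00527H* = 0.49, so H* = 93.
From dB/dt = 0: 0.969(1 - B*/912) = 0.00505·93, giving B* = 912·(1 - 0.485) = 470.
From dH/dt = 0: 0.00224·470 - 0.51 = 0.0234C*, so C* = 0.543/0.0234 = 23.2.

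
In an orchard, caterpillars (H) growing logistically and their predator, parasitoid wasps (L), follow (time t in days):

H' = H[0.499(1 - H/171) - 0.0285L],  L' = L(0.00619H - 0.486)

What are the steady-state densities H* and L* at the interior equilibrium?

From dL/dt = 0 with L > 0: 0.00619H* = 0.486, so H* = 78.5.
Substitute into dH/dt = 0: 0.499(1 - 78.5/171) = 0.0285L*.
The bracket is 0.541, giving L* = 0.27/0.0285 = 9.47.

H* ≈ 78.5, L* ≈ 9.47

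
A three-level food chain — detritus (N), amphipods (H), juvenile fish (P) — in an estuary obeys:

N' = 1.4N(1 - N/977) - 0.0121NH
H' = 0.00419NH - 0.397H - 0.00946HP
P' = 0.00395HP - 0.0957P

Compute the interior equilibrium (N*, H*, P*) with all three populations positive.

From dP/dt = 0: 0.00395H* = 0.0957, so H* = 24.2.
From dN/dt = 0: 1.4(1 - N*/977) = 0.0121·24.2, giving N* = 977·(1 - 0.209) = 772.
From dH/dt = 0: 0.00419·772 - 0.397 = 0.00946P*, so P* = 2.84/0.00946 = 300.

N* ≈ 772, H* ≈ 24.2, P* ≈ 300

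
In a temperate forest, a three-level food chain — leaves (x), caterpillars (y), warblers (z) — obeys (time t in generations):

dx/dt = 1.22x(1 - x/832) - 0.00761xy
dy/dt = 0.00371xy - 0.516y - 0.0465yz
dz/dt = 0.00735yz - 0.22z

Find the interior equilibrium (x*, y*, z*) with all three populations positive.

x* ≈ 677, y* ≈ 29.9, z* ≈ 42.9

From dz/dt = 0: 0.00735y* = 0.22, so y* = 29.9.
From dx/dt = 0: 1.22(1 - x*/832) = 0.00761·29.9, giving x* = 832·(1 - 0.187) = 677.
From dy/dt = 0: 0.00371·677 - 0.516 = 0.0465z*, so z* = 1.99/0.0465 = 42.9.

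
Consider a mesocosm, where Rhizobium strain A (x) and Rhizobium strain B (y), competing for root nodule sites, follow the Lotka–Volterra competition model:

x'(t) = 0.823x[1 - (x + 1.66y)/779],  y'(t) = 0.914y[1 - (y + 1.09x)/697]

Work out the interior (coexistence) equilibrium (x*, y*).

Setting both brackets to zero gives the nullclines x + 1.66y = 779 and 1.09x + y = 697.
Substituting y = 697 - 1.09x into the first: x(1 - 1.66·1.09) = 779 - 1.66·697.
So x* = -378/-0.809 = 467, and then y* = 697 - 1.09·467 = 188.

x* ≈ 467, y* ≈ 188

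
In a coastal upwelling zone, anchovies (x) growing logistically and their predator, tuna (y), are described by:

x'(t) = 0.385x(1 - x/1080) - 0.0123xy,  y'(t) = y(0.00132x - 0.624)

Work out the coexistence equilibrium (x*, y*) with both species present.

x* ≈ 473, y* ≈ 17.6

From dy/dt = 0 with y > 0: 0.00132x* = 0.624, so x* = 473.
Substitute into dx/dt = 0: 0.385(1 - 473/1080) = 0.0123y*.
The bracket is 0.562, giving y* = 0.216/0.0123 = 17.6.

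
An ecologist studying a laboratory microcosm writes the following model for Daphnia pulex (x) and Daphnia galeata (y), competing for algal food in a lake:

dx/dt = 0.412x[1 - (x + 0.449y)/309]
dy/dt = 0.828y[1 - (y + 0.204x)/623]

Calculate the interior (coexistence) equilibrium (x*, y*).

Setting both brackets to zero gives the nullclines x + 0.449y = 309 and 0.204x + y = 623.
Substituting y = 623 - 0.204x into the first: x(1 - 0.449·0.204) = 309 - 0.449·623.
So x* = 29.3/0.908 = 32.2, and then y* = 623 - 0.204·32.2 = 616.

x* ≈ 32.2, y* ≈ 616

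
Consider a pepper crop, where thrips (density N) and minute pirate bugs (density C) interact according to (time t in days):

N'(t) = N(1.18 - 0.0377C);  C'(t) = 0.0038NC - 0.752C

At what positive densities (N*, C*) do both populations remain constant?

Set dC/dt = 0 with C > 0: 0.0038N - 0.752 = 0, so N* = 0.752/0.0038 = 198.
Set dN/dt = 0 with N > 0: 1.18 - 0.0377C = 0, so C* = 1.18/0.0377 = 31.3.

N* ≈ 198, C* ≈ 31.3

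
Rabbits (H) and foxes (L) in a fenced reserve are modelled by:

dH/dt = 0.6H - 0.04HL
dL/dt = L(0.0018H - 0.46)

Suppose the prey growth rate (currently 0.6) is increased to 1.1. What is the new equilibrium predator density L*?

At the interior fixed point, setting dH/dt = 0 with H > 0 fixes L* = (prey growth rate)/(HL coefficient) — independent of the other coefficients.
With the change, L* = 1.1/0.04 = 27.5; it rises from 15.

L* ≈ 27.5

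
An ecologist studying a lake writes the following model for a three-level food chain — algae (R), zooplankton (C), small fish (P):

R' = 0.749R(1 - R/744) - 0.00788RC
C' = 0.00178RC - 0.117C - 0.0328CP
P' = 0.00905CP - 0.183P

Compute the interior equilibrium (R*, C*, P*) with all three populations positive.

From dP/dt = 0: 0.00905C* = 0.183, so C* = 20.2.
From dR/dt = 0: 0.749(1 - R*/744) = 0.00788·20.2, giving R* = 744·(1 - 0.213) = 586.
From dC/dt = 0: 0.00178·586 - 0.117 = 0.0328P*, so P* = 0.926/0.0328 = 28.2.

R* ≈ 586, C* ≈ 20.2, P* ≈ 28.2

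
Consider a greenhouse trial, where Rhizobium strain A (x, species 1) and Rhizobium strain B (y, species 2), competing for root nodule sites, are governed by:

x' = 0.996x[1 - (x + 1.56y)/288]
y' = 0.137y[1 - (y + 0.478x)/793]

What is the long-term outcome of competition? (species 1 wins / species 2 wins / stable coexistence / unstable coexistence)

species 2 excludes species 1

Compare the nullcline intercepts: K1/α12 = 288/1.56 = 185 < K2 = 793; K2/α21 = 793/0.478 = 1660 > K1 = 288.
Since the inequalities point opposite ways, species 2 can invade but species 1 cannot.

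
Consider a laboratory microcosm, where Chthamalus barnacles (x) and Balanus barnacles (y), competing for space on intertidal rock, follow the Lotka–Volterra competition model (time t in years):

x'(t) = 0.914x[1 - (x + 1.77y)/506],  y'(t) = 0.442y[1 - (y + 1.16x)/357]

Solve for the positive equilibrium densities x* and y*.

x* ≈ 120, y* ≈ 218

Setting both brackets to zero gives the nullclines x + 1.77y = 506 and 1.16x + y = 357.
Substituting y = 357 - 1.16x into the first: x(1 - 1.77·1.16) = 506 - 1.77·357.
So x* = -126/-1.05 = 120, and then y* = 357 - 1.16·120 = 218.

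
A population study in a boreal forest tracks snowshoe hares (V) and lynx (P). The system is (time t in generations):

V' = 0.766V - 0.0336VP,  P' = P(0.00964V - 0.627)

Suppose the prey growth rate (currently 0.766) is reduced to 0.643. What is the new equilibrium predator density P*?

At the interior fixed point, setting dV/dt = 0 with V > 0 fixes P* = (prey growth rate)/(VP coefficient) — independent of the other coefficients.
With the change, P* = 0.643/0.0336 = 19.1; it falls from 22.8.

P* ≈ 19.1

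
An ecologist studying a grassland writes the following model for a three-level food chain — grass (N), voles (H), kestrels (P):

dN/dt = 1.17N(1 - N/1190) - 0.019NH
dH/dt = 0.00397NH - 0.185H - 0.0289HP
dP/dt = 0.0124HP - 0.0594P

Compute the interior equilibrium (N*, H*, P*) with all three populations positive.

From dP/dt = 0: 0.0124H* = 0.0594, so H* = 4.79.
From dN/dt = 0: 1.17(1 - N*/1190) = 0.019·4.79, giving N* = 1190·(1 - 0.0778) = 1100.
From dH/dt = 0: 0.00397·1100 - 0.185 = 0.0289P*, so P* = 4.17/0.0289 = 144.

N* ≈ 1100, H* ≈ 4.79, P* ≈ 144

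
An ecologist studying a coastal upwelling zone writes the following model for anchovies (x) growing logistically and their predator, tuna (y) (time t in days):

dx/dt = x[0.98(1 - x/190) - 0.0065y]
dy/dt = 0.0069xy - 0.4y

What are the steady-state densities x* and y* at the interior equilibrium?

x* ≈ 58, y* ≈ 105

From dy/dt = 0 with y > 0: 0.0069x* = 0.4, so x* = 58.
Substitute into dx/dt = 0: 0.98(1 - 58/190) = 0.0065y*.
The bracket is 0.695, giving y* = 0.681/0.0065 = 105.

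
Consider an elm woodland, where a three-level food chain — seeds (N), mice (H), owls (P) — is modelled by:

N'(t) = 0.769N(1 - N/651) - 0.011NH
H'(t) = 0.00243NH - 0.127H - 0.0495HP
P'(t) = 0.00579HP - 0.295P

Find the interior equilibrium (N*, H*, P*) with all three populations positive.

N* ≈ 177, H* ≈ 50.9, P* ≈ 6.1

From dP/dt = 0: 0.00579H* = 0.295, so H* = 50.9.
From dN/dt = 0: 0.769(1 - N*/651) = 0.011·50.9, giving N* = 651·(1 - 0.729) = 177.
From dH/dt = 0: 0.00243·177 - 0.127 = 0.0495P*, so P* = 0.302/0.0495 = 6.1.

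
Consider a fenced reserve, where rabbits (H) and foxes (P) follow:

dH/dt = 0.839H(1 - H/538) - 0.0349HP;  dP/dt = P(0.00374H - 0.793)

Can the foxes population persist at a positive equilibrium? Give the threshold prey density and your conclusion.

Threshold H = 212; K > 212, so yes, the predator persists.

The predator equation gives dP/dt > 0 only when H > 0.793/0.00374 = 212.
Without the predator, H → K = 538. Since 538 > 212, the predator can invade and persist.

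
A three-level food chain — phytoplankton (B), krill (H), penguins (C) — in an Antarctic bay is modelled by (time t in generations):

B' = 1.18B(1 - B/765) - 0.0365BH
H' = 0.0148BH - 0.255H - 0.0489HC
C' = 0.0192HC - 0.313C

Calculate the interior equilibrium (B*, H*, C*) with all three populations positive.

B* ≈ 379, H* ≈ 16.3, C* ≈ 110

From dC/dt = 0: 0.0192H* = 0.313, so H* = 16.3.
From dB/dt = 0: 1.18(1 - B*/765) = 0.0365·16.3, giving B* = 765·(1 - 0.504) = 379.
From dH/dt = 0: 0.0148·379 - 0.255 = 0.0489C*, so C* = 5.36/0.0489 = 110.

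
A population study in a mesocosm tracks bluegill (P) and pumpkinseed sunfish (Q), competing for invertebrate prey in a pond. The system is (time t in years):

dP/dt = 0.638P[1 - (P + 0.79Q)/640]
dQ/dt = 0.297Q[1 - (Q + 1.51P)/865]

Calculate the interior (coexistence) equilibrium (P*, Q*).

Setting both brackets to zero gives the nullclines P + 0.79Q = 640 and 1.51P + Q = 865.
Substituting Q = 865 - 1.51P into the first: P(1 - 0.79·1.51) = 640 - 0.79·865.
So P* = -43.4/-0.193 = 225, and then Q* = 865 - 1.51·225 = 526.

P* ≈ 225, Q* ≈ 526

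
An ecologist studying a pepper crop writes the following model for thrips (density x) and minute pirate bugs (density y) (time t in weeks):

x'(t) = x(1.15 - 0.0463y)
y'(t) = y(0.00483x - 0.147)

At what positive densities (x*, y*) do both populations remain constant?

Set dy/dt = 0 with y > 0: 0.00483x - 0.147 = 0, so x* = 0.147/0.00483 = 30.4.
Set dx/dt = 0 with x > 0: 1.15 - 0.0463y = 0, so y* = 1.15/0.0463 = 24.8.

x* ≈ 30.4, y* ≈ 24.8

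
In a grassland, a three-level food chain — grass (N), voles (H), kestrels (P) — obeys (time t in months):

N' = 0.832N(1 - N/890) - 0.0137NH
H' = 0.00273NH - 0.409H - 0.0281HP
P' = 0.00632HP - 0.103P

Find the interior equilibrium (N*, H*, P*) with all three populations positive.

From dP/dt = 0: 0.00632H* = 0.103, so H* = 16.3.
From dN/dt = 0: 0.832(1 - N*/890) = 0.0137·16.3, giving N* = 890·(1 - 0.268) = 651.
From dH/dt = 0: 0.00273·651 - 0.409 = 0.0281P*, so P* = 1.37/0.0281 = 48.7.

N* ≈ 651, H* ≈ 16.3, P* ≈ 48.7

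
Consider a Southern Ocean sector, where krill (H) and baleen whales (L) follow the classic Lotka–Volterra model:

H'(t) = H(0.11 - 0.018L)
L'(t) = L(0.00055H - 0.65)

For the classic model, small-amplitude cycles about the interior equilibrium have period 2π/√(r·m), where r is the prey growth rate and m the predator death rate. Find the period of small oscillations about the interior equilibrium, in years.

T ≈ 23.5 years

Here r = 0.11 and m = 0.65, so r·m = 0.0715.
ω = √0.0715 = 0.267 per year, hence T = 2π/ω ≈ 23.5 years.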